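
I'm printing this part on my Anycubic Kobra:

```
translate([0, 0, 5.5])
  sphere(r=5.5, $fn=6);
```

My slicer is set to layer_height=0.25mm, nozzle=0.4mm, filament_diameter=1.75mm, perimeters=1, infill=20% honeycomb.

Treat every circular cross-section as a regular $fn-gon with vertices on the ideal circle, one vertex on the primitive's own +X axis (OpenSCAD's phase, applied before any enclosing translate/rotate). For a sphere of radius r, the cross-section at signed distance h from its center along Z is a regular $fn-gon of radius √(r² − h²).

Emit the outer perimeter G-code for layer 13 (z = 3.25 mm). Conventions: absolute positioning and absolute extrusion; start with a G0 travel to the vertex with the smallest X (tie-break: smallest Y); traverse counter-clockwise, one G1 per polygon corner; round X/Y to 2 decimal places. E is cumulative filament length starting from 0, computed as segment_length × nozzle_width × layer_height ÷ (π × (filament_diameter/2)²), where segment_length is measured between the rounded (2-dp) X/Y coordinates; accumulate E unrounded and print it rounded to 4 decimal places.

At z = 3.25 mm: the sphere: section is a regular 6-gon, circumradius = √(r²−h²) = √(5.5²−2.25²) = 5.019. The outline is a single polygon with 6 vertices. Extrusion per mm of travel: 0.4 × 0.25 / (π × 0.875²) = 0.041575. Accumulating E over each segment gives final E = 1.2526.

G0 X-5.02 Y0.00 Z3.25
G1 X-2.51 Y-4.35 E0.2088
G1 X2.51 Y-4.35 E0.4175
G1 X5.02 Y0.00 E0.6263
G1 X2.51 Y4.35 E0.8351
G1 X-2.51 Y4.35 E1.0438
G1 X-5.02 Y0.00 E1.2526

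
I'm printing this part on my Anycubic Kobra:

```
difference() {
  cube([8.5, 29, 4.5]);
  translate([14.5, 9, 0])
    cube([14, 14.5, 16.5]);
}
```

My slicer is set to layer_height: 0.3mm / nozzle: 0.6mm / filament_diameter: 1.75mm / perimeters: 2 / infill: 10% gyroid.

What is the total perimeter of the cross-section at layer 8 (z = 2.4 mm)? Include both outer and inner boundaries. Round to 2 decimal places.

75.00 mm

At z = 2.4 mm: the cube is present — its section is the full 8.5×29 rectangle (perimeter 75.00 mm); the cube at (14.5, 9) (footprint 14×14.5) is included at this height (perimeter 57.00 mm); After the difference (first − rest): starting from the 8.5×29 cube, the 14×14.5 cube at (14.5, 9) misses the remaining region (no effect) — boundary = 75.00 mm. Overall, the cross-section is a single solid region. Total boundary length (outer) = 75.00 mm.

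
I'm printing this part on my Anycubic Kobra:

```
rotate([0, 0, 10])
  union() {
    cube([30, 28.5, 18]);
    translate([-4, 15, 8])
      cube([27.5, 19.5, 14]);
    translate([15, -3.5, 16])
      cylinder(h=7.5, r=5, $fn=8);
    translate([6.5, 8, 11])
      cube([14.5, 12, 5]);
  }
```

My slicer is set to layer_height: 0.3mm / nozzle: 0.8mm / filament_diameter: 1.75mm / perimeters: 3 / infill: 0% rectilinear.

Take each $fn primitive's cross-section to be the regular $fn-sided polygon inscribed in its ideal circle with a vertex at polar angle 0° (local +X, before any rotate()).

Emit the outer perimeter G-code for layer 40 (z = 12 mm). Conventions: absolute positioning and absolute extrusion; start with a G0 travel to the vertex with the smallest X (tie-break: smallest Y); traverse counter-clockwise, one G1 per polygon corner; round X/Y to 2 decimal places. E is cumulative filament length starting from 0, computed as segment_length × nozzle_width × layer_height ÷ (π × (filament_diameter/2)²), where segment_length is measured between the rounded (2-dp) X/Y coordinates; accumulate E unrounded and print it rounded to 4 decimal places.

At z = 12 mm: the cube is present — its section is the full 30×28.5 rectangle; the cube at (-4, 15) (footprint 27.5×19.5) is included at this height; the cylinder at (15, -3.5) is absent (z outside [16, 23.5]); the cube at (6.5, 8) (footprint 14.5×12) is included at this height; Combining (union): the regions partially overlap (shared area 491.25 mm²), so overlapping operands fuse into one piece — 1 connected region; (whole slice rotated 10° about Z — lengths, areas and connectivity unchanged). The outline is a single polygon with 8 vertices. Extrusion per mm of travel: 0.8 × 0.3 / (π × 0.875²) = 0.099780. Accumulating E over each segment gives final E = 13.6699.

G0 X-9.93 Y33.28 Z12.00
G1 X-6.54 Y14.08 E1.9454
G1 X-2.60 Y14.77 E2.3445
G1 X0.00 Y0.00 E3.8410
G1 X29.54 Y5.21 E6.8340
G1 X24.60 Y33.28 E9.6778
G1 X18.19 Y32.15 E10.3273
G1 X17.15 Y38.06 E10.9261
G1 X-9.93 Y33.28 E13.6699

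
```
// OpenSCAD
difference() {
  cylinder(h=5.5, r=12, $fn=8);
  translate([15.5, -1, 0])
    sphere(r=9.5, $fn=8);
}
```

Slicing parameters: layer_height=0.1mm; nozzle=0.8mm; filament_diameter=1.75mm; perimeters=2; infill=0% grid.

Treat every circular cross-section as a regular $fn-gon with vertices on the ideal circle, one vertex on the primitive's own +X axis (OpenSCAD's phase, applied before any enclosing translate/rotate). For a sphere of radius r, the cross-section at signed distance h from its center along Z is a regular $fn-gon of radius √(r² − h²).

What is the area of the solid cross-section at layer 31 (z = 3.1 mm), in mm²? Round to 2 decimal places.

At z = 3.1 mm: the r=12 cylinder gives a regular 8-gon of circumradius 12 (constant along its height) (area = (8/2)·12.000²·sin(360°/8) = 407.29 mm²); the r=9.5 sphere at (15.5, -1) slices to a regular 8-gon of circumradius 8.980 (√(r²−h²) with h=3.1 from center) (area = (8/2)·8.980²·sin(360°/8) = 228.08 mm²); Subtracting the remaining from the first: starting from the r=12 cylinder (407.29 mm²), the r=9.5 sphere at (15.5, -1) partially overlaps it — only the 35.87 mm² overlap (of its 228.08 mm²) is removed, clipping the outline — area = 371.42 mm². Overall, the cross-section is a single solid region. Net area = 371.42 mm².

371.42 mm²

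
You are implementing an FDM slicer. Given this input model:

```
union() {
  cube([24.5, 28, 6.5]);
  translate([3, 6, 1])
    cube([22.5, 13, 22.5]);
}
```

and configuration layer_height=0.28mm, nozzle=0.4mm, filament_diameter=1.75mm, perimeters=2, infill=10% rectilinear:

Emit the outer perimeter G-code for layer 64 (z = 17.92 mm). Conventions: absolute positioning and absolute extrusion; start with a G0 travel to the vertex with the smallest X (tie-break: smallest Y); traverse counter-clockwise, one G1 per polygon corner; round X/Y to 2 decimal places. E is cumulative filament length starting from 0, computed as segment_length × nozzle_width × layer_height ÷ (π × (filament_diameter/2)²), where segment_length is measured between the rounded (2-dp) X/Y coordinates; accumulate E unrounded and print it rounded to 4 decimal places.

G0 X3.00 Y6.00 Z17.92
G1 X25.50 Y6.00 E1.0477
G1 X25.50 Y19.00 E1.6530
G1 X3.00 Y19.00 E2.7007
G1 X3.00 Y6.00 E3.3061

At z = 17.92 mm: the cube is not intersected at this z (z outside [0, 6.5]); the cube at (3, 6) (footprint 22.5×13) is included at this height; Merging all regions: only the 22.5×13 cube at (3, 6) is present, so the union is just that shape — 1 connected region. The outline is a single polygon with 4 vertices. Extrusion per mm of travel: 0.4 × 0.28 / (π × 0.875²) = 0.046564. Accumulating E over each segment gives final E = 3.3061.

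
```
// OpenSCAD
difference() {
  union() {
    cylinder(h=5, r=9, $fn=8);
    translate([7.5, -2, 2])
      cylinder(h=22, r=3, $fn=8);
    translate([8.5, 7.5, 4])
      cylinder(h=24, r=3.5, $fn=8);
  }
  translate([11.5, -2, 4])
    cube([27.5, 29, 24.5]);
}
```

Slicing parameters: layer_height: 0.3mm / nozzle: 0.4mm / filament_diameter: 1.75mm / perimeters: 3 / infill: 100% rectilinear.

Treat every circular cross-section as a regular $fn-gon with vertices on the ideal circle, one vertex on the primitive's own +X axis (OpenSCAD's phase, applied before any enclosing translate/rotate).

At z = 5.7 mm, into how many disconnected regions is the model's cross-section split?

At z = 5.7 mm: the cylinder is not intersected at this z (z outside [0, 5]); the r=3 cylinder at (7.5, -2) contributes a regular 8-gon of circumradius 3; the r=3.5 cylinder at (8.5, 7.5) gives a regular 8-gon of circumradius 3.5 (constant along its height); Merging all regions: the 2 present regions are separate (no shared area or edge), so areas and boundary lengths simply add and each stays a separate island — 2 connected regions; the cube at (11.5, -2) is present — its section is the full 27.5×29 rectangle; Taking the first minus the rest: starting from the result so far, the 27.5×29 cube at (11.5, -2) partially overlaps it — only the 0.60 mm² overlap (of its 797.50 mm²) is removed, clipping the outline — 2 connected regions. The result has 2 disconnected regions.

2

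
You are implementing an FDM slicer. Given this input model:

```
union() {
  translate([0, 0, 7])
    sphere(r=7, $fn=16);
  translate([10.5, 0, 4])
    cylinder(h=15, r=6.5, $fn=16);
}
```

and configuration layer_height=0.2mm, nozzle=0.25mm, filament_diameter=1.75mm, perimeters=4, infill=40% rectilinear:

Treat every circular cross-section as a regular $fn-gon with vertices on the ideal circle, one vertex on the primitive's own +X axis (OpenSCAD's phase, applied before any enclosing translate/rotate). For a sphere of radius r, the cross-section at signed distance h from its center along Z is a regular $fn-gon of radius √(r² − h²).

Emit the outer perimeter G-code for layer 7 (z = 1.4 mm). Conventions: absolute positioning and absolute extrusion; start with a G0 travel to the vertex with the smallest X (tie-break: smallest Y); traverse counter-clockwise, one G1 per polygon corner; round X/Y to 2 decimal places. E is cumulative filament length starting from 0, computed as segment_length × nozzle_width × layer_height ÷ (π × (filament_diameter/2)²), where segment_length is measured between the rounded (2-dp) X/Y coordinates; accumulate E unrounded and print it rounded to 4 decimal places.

G0 X-4.20 Y0.00 Z1.40
G1 X-3.88 Y-1.61 E0.0341
G1 X-2.97 Y-2.97 E0.0681
G1 X-1.61 Y-3.88 E0.1022
G1 X0.00 Y-4.20 E0.1363
G1 X1.61 Y-3.88 E0.1704
G1 X2.97 Y-2.97 E0.2044
G1 X3.88 Y-1.61 E0.2384
G1 X4.20 Y0.00 E0.2726
G1 X3.88 Y1.61 E0.3067
G1 X2.97 Y2.97 E0.3407
G1 X1.61 Y3.88 E0.3747
G1 X0.00 Y4.20 E0.4088
G1 X-1.61 Y3.88 E0.4430
G1 X-2.97 Y2.97 E0.4770
G1 X-3.88 Y1.61 E0.5110
G1 X-4.20 Y0.00 E0.5451

At z = 1.4 mm: the r=7 sphere slices to a regular 16-gon of circumradius 4.200 (√(r²−h²) with h=5.6 from center); the cylinder at (10.5, 0) is not intersected at this z (z outside [4, 19]); Combining (union): only the r=7 sphere is present, so the union is just that shape — 1 connected region. The outline is a single polygon with 16 vertices. Extrusion per mm of travel: 0.25 × 0.2 / (π × 0.875²) = 0.020788. Accumulating E over each segment gives final E = 0.5451.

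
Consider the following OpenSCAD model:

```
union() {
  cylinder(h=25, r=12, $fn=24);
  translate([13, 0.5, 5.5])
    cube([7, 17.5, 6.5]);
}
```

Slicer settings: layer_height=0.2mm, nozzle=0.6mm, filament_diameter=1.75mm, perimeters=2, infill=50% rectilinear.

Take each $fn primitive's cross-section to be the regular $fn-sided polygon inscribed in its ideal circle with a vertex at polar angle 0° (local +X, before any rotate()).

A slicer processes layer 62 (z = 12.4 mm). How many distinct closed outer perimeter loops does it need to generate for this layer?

1

At z = 12.4 mm: the r=12 cylinder gives a regular 24-gon of circumradius 12 (constant along its height); the cube at (13, 0.5) is not intersected at this z (z outside [5.5, 12]); Taking the union: only the r=12 cylinder is present, so the union is just that shape — 1 connected region. The result has 1 disconnected region.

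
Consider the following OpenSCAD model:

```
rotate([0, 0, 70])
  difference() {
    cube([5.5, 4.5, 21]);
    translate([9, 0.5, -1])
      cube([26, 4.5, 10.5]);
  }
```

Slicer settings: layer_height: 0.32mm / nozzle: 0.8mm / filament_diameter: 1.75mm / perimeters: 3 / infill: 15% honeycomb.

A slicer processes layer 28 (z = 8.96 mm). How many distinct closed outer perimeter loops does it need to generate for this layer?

1

At z = 8.96 mm: the 5.5×4.5 cube contributes its full rectangle; the cube at (9, 0.5) is present — its section is the full 26×4.5 rectangle; Taking the first minus the rest: starting from the 5.5×4.5 cube, the 26×4.5 cube at (9, 0.5) misses the remaining region (no effect) — 1 connected region; (rotated 70° about Z; rotation is an isometry so areas/perimeters/island counts are preserved). The result has 1 disconnected region.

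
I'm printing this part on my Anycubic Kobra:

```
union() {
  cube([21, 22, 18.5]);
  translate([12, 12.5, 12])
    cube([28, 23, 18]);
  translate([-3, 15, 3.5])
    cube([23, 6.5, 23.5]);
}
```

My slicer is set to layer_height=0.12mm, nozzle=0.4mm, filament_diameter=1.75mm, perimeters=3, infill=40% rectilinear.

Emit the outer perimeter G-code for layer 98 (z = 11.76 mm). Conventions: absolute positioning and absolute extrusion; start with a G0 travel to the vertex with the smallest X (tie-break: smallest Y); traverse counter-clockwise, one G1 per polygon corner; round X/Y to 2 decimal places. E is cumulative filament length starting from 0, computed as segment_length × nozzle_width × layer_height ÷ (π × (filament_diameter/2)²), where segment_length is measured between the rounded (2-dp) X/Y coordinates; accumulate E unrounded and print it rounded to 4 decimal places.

At z = 11.76 mm: the 21×22 cube contributes its full rectangle; the cube at (12, 12.5) is absent (z outside [12, 30]); the 23×6.5 cube at (-3, 15) contributes its full rectangle; Combining (union): the regions partially overlap (shared area 130.00 mm²), so overlapping operands fuse into one piece — 1 connected region. The outline is a single polygon with 8 vertices. Extrusion per mm of travel: 0.4 × 0.12 / (π × 0.875²) = 0.019956. Accumulating E over each segment gives final E = 1.8360.

G0 X-3.00 Y15.00 Z11.76
G1 X0.00 Y15.00 E0.0599
G1 X0.00 Y0.00 E0.3592
G1 X21.00 Y0.00 E0.7783
G1 X21.00 Y22.00 E1.2173
G1 X0.00 Y22.00 E1.6364
G1 X0.00 Y21.50 E1.6464
G1 X-3.00 Y21.50 E1.7062
G1 X-3.00 Y15.00 E1.8360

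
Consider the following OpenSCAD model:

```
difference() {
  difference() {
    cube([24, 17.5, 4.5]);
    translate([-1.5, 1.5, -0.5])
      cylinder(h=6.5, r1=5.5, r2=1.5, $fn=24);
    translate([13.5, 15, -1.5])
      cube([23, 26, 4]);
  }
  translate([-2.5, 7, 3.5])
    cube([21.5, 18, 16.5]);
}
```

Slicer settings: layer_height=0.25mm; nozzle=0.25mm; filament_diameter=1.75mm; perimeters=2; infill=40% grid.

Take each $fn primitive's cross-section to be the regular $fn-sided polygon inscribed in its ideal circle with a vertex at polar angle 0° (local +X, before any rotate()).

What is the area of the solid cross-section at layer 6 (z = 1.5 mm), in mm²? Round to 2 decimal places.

At z = 1.5 mm: the cube (footprint 24×17.5) is included at this height (area 420.00 mm²); the cone at (-1.5, 1.5): at t=0.308 of its height the radius interpolates to r₁+(r₂−r₁)t = 4.269, giving a regular 24-gon of that circumradius (area = (24/2)·4.269²·sin(360°/24) = 56.61 mm²); the 23×26 cube at (13.5, 15) contributes its full rectangle (area 598.00 mm²); Subtracting the remaining from the first: starting from the 24×17.5 cube (420.00 mm²), the cone at (-1.5, 1.5) partially overlaps it — only the 11.90 mm² overlap (of its 56.61 mm²) is removed, clipping the outline; the 23×26 cube at (13.5, 15) partially overlaps it — only the 26.25 mm² overlap (of its 598.00 mm²) is removed, clipping the outline — area = 381.85 mm²; the cube at (-2.5, 7) is absent (z outside [3.5, 20]); After the difference (first − rest): none of the subtracted shapes is present at this height, so the result so far is unchanged — area = 381.85 mm². Overall, the cross-section is a single solid region. Net area = 381.85 mm².

381.85 mm²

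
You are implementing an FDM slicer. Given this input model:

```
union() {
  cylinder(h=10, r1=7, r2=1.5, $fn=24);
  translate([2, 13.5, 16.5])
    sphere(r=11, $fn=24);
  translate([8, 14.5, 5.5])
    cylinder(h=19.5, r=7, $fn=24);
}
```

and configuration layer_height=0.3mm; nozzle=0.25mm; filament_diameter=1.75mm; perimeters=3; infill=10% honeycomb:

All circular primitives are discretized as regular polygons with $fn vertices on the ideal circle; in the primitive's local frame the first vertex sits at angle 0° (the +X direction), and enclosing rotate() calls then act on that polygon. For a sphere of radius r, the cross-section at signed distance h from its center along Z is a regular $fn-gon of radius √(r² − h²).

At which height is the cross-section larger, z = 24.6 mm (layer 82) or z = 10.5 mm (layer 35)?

layer 35 (z = 10.5 mm)

Layer 82 (z = 24.6): the cone does not reach this height (z outside [0, 10]); the r=11 sphere at (2, 13.5) slices to a regular 24-gon of circumradius 7.442 (√(r²−h²) with h=8.1 from center) (area = (24/2)·7.442²·sin(360°/24) = 172.03 mm²); the cylinder at (8, 14.5): section is a regular 24-gon, circumradius r=7 (area = (24/2)·7.000²·sin(360°/24) = 152.19 mm²); Merging all regions: the regions partially overlap — summed areas 324.22 mm² minus the doubly-counted overlap 77.20 mm² gives 247.02 mm² — area = 247.02 mm². So its area = 247.02 mm². Layer 35 (z = 10.5): the cone does not reach this height (z outside [0, 10]); the r=11 sphere at (2, 13.5) slices to a regular 24-gon of circumradius 9.220 (√(r²−h²) with h=6 from center) (area = (24/2)·9.220²·sin(360°/24) = 264.00 mm²); the r=7 cylinder at (8, 14.5) gives a regular 24-gon of circumradius 7 (constant along its height) (area = (24/2)·7.000²·sin(360°/24) = 152.19 mm²); Merging all regions: the regions partially overlap — summed areas 416.18 mm² minus the doubly-counted overlap 105.38 mm² gives 310.80 mm² — area = 310.80 mm². So its area = 310.80 mm². Layer 35 is larger (310.80 vs 247.02 mm²).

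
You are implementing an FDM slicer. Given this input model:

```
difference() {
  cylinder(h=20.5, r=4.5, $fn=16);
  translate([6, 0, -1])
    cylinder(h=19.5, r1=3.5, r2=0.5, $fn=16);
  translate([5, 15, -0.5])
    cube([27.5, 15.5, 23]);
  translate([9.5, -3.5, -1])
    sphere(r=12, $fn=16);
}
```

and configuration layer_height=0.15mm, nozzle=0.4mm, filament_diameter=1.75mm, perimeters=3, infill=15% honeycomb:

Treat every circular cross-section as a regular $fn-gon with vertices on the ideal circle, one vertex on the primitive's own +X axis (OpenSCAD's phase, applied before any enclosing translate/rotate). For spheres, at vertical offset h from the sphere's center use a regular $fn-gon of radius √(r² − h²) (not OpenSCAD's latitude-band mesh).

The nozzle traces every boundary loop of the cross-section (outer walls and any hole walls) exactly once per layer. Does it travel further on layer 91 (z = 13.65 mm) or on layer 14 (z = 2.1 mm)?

Layer 91 (z = 13.65): the cylinder: section is a regular 16-gon, circumradius r=4.5 (perimeter = 2·16·4.500·sin(180°/16) = 28.09 mm); the cone at (6, 0): at t=0.751 of its height the radius interpolates to r₁+(r₂−r₁)t = 1.246, giving a regular 16-gon of that circumradius (perimeter = 2·16·1.246·sin(180°/16) = 7.78 mm); the 27.5×15.5 cube at (5, 15) contributes its full rectangle (perimeter 86.00 mm); the sphere at (9.5, -3.5) does not reach this height (|z−center|=14.650 > r=12); After the difference (first − rest): starting from the r=4.5 cylinder, the cone at (6, 0) misses the remaining region (no effect); the 27.5×15.5 cube at (5, 15) misses the remaining region (no effect) — boundary = 28.09 mm. So its perimeter = 28.09 mm. Layer 14 (z = 2.1): the cylinder: section is a regular 16-gon, circumradius r=4.5 (perimeter = 2·16·4.500·sin(180°/16) = 28.09 mm); the cone at (6, 0) contributes a regular 16-gon of circumradius 3.023 (interpolated between r1=3.5 and r2=0.5 at t=0.159) (perimeter = 2·16·3.023·sin(180°/16) = 18.87 mm); the cube at (5, 15) (footprint 27.5×15.5) is included at this height (perimeter 86.00 mm); the sphere at (9.5, -3.5): section is a regular 16-gon, circumradius = √(r²−h²) = √(12²−3.1²) = 11.593 (perimeter = 2·16·11.593·sin(180°/16) = 72.37 mm); After the difference (first − rest): starting from the r=4.5 cylinder, the cone at (6, 0) partially overlaps it — only the 4.16 mm² overlap (of its 27.98 mm²) is removed, clipping the outline; the 27.5×15.5 cube at (5, 15) misses the remaining region (no effect); the r=12 sphere at (9.5, -3.5) partially overlaps it — only the 35.96 mm² overlap (of its 411.43 mm²) is removed, clipping the outline — boundary = 22.06 mm. So its perimeter = 22.06 mm. Layer 91 is larger (28.09 vs 22.06 mm).

layer 91 (z = 13.65 mm)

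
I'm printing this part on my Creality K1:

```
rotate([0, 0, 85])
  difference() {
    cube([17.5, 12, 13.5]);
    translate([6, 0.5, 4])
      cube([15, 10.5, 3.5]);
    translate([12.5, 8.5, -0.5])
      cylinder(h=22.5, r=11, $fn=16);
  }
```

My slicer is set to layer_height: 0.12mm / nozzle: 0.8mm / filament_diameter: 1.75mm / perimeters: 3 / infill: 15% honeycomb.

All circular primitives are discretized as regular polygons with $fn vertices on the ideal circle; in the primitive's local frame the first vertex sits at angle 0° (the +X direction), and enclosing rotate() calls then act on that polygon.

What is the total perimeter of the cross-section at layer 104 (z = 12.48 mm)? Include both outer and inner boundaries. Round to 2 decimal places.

33.45 mm

At z = 12.48 mm: the cube (footprint 17.5×12) is included at this height (perimeter 59.00 mm); the cube at (6, 0.5) is absent (z outside [4, 7.5]); the cylinder at (12.5, 8.5): section is a regular 16-gon, circumradius r=11 (perimeter = 2·16·11.000·sin(180°/16) = 68.67 mm); Taking the first minus the rest: starting from the 17.5×12 cube, the r=11 cylinder at (12.5, 8.5) partially overlaps it — only the 179.06 mm² overlap (of its 370.44 mm²) is removed, clipping the outline — boundary = 33.45 mm; (rotated 85° about Z; rotation is an isometry so areas/perimeters/island counts are preserved). Overall, the cross-section is a single solid region. Total boundary length (outer) = 33.45 mm.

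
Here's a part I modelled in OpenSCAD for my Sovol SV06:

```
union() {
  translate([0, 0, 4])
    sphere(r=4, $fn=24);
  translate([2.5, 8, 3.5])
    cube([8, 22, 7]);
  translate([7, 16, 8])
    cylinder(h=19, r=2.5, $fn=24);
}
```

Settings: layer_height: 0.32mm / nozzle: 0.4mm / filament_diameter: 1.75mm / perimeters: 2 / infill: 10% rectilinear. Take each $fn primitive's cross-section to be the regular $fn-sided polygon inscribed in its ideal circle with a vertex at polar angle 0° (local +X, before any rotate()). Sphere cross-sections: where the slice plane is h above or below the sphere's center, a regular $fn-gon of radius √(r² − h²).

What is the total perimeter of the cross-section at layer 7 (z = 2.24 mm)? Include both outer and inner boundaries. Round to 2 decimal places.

22.50 mm

At z = 2.24 mm: the sphere: section is a regular 24-gon, circumradius = √(r²−h²) = √(4²−1.76²) = 3.592 (perimeter = 2·24·3.592·sin(180°/24) = 22.50 mm); the cube at (2.5, 8) does not reach this height (z outside [3.5, 10.5]); the cylinder at (7, 16) is not intersected at this z (z outside [8, 27]); Taking the union: only the r=4 sphere is present, so the union is just that shape — boundary = 22.50 mm. Overall, the cross-section is a single solid region. Total boundary length (outer) = 22.50 mm.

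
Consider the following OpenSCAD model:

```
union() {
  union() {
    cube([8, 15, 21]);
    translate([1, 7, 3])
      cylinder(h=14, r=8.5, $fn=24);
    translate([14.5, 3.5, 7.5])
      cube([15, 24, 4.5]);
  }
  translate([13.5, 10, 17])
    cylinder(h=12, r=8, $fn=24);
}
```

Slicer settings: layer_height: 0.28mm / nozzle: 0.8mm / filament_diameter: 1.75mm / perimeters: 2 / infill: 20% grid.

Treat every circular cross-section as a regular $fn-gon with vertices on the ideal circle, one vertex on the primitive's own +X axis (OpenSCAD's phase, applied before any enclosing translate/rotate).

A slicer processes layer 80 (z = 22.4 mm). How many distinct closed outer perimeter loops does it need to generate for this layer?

1

At z = 22.4 mm: the cube does not reach this height (z outside [0, 21]); the cylinder at (1, 7) does not reach this height (z outside [3, 17]); the cube at (14.5, 3.5) does not reach this height (z outside [7.5, 12]); Taking the union: nothing is present at this height; the r=8 cylinder at (13.5, 10) gives a regular 24-gon of circumradius 8 (constant along its height); Taking the union: only the r=8 cylinder at (13.5, 10) is present, so the union is just that shape — 1 connected region. The result has 1 disconnected region.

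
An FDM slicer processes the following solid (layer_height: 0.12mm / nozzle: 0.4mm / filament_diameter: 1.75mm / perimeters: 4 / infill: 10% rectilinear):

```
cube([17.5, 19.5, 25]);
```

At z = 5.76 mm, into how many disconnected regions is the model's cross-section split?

At z = 5.76 mm: the cube is present — its section is the full 17.5×19.5 rectangle. The result has 1 disconnected region.

1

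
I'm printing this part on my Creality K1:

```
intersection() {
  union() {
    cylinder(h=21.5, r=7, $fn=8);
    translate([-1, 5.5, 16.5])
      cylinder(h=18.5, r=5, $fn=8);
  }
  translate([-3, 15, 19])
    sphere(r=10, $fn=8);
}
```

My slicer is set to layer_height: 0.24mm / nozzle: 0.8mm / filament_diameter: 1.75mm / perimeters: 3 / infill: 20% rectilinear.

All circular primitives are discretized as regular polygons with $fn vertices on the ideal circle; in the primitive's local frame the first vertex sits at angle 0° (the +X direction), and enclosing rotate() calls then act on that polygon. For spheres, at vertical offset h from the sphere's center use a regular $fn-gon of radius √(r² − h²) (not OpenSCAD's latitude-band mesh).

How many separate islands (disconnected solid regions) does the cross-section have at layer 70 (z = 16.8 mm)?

At z = 16.8 mm: the r=7 cylinder contributes a regular 8-gon of circumradius 7; the r=5 cylinder at (-1, 5.5) contributes a regular 8-gon of circumradius 5; Taking the union: the regions partially overlap (shared area 39.47 mm²), so overlapping operands fuse into one piece — 1 connected region; the r=10 sphere at (-3, 15) contributes a regular 8-gon of circumradius √(10²−2.2²) = 9.755; Taking the intersection: the r=10 sphere at (-3, 15) partially overlaps the result so far; clipping to the common part keeps 27.30 mm² — 1 connected region. Overall, the cross-section is a single solid region. Island count = 1.

1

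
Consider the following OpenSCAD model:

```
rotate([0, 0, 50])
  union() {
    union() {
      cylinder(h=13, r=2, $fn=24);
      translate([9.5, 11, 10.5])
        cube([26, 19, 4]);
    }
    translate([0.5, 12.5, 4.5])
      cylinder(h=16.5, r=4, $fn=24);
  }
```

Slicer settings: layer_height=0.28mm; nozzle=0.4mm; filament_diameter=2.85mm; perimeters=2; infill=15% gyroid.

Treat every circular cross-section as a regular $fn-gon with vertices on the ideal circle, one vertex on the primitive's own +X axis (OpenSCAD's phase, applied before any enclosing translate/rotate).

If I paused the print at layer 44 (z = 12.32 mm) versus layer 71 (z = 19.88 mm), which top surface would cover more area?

layer 44 (z = 12.32 mm)

Layer 44 (z = 12.32): the r=2 cylinder gives a regular 24-gon of circumradius 2 (constant along its height) (area = (24/2)·2.000²·sin(360°/24) = 12.42 mm²); the cube at (9.5, 11) (footprint 26×19) is included at this height (area 494.00 mm²); Taking the union: the 2 present regions are separate (no shared area or edge), so areas and boundary lengths simply add and each stays a separate island — area = 506.42 mm²; the r=4 cylinder at (0.5, 12.5) gives a regular 24-gon of circumradius 4 (constant along its height) (area = (24/2)·4.000²·sin(360°/24) = 49.69 mm²); Taking the union: the 2 present regions are separate (no shared area or edge), so areas and boundary lengths simply add and each stays a separate island — area = 556.12 mm²; (whole slice rotated 50° about Z — lengths, areas and connectivity unchanged). So its area = 556.12 mm². Layer 71 (z = 19.88): the cylinder is absent (z outside [0, 13]); the cube at (9.5, 11) does not reach this height (z outside [10.5, 14.5]); Taking the union: nothing is present at this height; the r=4 cylinder at (0.5, 12.5) gives a regular 24-gon of circumradius 4 (constant along its height) (area = (24/2)·4.000²·sin(360°/24) = 49.69 mm²); Taking the union: only the r=4 cylinder at (0.5, 12.5) is present, so the union is just that shape — area = 49.69 mm²; (rotated 50° about Z; rotation is an isometry so areas/perimeters/island counts are preserved). So its area = 49.69 mm². Layer 44 is larger (556.12 vs 49.69 mm²).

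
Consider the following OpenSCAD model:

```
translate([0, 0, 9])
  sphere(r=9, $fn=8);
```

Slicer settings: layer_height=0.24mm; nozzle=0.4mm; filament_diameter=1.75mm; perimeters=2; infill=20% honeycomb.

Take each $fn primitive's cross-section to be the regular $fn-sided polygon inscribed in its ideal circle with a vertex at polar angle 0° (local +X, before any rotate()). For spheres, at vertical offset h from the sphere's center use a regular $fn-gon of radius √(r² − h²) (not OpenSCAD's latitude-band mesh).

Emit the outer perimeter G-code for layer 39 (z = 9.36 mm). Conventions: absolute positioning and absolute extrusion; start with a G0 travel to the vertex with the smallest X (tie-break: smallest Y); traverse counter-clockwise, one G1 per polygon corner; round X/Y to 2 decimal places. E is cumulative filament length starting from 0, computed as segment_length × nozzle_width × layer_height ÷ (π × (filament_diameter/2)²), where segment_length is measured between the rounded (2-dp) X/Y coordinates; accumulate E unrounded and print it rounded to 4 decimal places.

G0 X-8.99 Y0.00 Z9.36
G1 X-6.36 Y-6.36 E0.2747
G1 X0.00 Y-8.99 E0.5494
G1 X6.36 Y-6.36 E0.8241
G1 X8.99 Y0.00 E1.0988
G1 X6.36 Y6.36 E1.3734
G1 X0.00 Y8.99 E1.6481
G1 X-6.36 Y6.36 E1.9228
G1 X-8.99 Y0.00 E2.1975

At z = 9.36 mm: the r=9 sphere slices to a regular 8-gon of circumradius 8.993 (√(r²−h²) with h=0.36 from center). The outline is a single polygon with 8 vertices. Extrusion per mm of travel: 0.4 × 0.24 / (π × 0.875²) = 0.039912. Accumulating E over each segment gives final E = 2.1975.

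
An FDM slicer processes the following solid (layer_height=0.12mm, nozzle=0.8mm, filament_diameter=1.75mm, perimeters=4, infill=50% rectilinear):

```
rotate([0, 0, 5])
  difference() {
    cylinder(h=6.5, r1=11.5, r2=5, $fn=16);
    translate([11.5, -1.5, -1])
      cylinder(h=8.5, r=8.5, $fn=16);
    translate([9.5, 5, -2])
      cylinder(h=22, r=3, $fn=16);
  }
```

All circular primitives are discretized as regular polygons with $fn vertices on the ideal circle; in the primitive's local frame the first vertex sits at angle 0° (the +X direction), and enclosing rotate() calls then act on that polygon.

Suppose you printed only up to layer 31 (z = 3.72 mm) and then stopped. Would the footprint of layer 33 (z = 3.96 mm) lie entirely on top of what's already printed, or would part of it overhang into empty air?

entirely on top

Compare the two slices. At z = 3.72: the cone contributes a regular 16-gon of circumradius 7.780 (interpolated between r1=11.5 and r2=5 at t=0.572) (area = (16/2)·7.780²·sin(360°/16) = 185.31 mm²); the r=8.5 cylinder at (11.5, -1.5) gives a regular 16-gon of circumradius 8.5 (constant along its height) (area = (16/2)·8.500²·sin(360°/16) = 221.19 mm²); the r=3 cylinder at (9.5, 5) contributes a regular 16-gon of circumradius 3 (area = (16/2)·3.000²·sin(360°/16) = 27.55 mm²); Subtracting the remaining from the first: starting from the cone (185.31 mm²), the r=8.5 cylinder at (11.5, -1.5) partially overlaps it — only the 34.20 mm² overlap (of its 221.19 mm²) is removed, clipping the outline; the r=3 cylinder at (9.5, 5) misses the remaining region (no effect) — area = 151.10 mm²; (rotated 5° about Z; rotation is an isometry so areas/perimeters/island counts are preserved). At z = 3.96: the cone: at t=0.609 of its height the radius interpolates to r₁+(r₂−r₁)t = 7.540, giving a regular 16-gon of that circumradius (area = (16/2)·7.540²·sin(360°/16) = 174.05 mm²); the r=8.5 cylinder at (11.5, -1.5) gives a regular 16-gon of circumradius 8.5 (constant along its height) (area = (16/2)·8.500²·sin(360°/16) = 221.19 mm²); the r=3 cylinder at (9.5, 5) contributes a regular 16-gon of circumradius 3 (area = (16/2)·3.000²·sin(360°/16) = 27.55 mm²); Taking the first minus the rest: starting from the cone (174.05 mm²), the r=8.5 cylinder at (11.5, -1.5) partially overlaps it — only the 31.32 mm² overlap (of its 221.19 mm²) is removed, clipping the outline; the r=3 cylinder at (9.5, 5) misses the remaining region (no effect) — area = 142.73 mm²; (whole slice rotated 5° about Z — lengths, areas and connectivity unchanged). Checking containment: the cross-section at z = 3.96 is a subset of the cross-section at z = 3.72.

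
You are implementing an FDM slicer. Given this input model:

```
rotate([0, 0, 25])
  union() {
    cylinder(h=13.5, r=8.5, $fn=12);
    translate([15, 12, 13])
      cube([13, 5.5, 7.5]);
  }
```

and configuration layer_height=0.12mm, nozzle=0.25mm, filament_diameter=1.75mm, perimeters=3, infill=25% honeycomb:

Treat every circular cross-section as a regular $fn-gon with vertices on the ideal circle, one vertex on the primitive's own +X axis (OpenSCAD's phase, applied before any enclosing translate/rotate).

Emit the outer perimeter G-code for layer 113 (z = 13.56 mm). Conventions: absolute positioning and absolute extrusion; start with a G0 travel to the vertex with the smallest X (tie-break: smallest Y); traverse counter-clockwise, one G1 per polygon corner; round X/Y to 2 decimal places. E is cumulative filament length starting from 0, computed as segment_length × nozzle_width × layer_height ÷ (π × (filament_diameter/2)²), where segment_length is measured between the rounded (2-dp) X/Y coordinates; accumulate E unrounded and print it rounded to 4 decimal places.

At z = 13.56 mm: the cylinder is not intersected at this z (z outside [0, 13.5]); the cube at (15, 12) is present — its section is the full 13×5.5 rectangle; Taking the union: only the 13×5.5 cube at (15, 12) is present, so the union is just that shape — 1 connected region; (whole slice rotated 25° about Z — lengths, areas and connectivity unchanged). The outline is a single polygon with 4 vertices. Extrusion per mm of travel: 0.25 × 0.12 / (π × 0.875²) = 0.012473. Accumulating E over each segment gives final E = 0.4616.

G0 X6.20 Y22.20 Z13.56
G1 X8.52 Y17.21 E0.0686
G1 X20.31 Y22.71 E0.2309
G1 X17.98 Y27.69 E0.2995
G1 X6.20 Y22.20 E0.4616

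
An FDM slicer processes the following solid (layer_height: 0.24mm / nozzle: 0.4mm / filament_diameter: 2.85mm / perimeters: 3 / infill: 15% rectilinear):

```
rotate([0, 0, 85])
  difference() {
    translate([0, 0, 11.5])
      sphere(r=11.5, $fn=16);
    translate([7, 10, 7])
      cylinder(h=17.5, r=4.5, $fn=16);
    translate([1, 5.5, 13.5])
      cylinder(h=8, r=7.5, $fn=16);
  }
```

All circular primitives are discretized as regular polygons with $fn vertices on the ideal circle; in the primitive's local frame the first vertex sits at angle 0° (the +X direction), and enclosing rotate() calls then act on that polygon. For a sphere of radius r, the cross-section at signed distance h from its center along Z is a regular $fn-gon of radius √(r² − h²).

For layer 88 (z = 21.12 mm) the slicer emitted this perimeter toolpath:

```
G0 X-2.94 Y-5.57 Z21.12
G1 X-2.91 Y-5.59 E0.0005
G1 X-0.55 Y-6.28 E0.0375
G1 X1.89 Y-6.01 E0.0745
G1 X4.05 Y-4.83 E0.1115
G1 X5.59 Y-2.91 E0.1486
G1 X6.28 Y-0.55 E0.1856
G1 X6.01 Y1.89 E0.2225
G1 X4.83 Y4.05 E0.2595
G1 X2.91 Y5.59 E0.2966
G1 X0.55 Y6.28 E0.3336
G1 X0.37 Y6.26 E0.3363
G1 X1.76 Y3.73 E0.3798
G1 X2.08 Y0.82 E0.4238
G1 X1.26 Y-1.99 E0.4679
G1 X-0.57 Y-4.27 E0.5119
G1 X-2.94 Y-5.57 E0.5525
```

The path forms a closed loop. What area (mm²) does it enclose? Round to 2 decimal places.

50.56 mm²

Apply the shoelace formula to the sequence of (X, Y) vertices; enclosed area = 50.56 mm².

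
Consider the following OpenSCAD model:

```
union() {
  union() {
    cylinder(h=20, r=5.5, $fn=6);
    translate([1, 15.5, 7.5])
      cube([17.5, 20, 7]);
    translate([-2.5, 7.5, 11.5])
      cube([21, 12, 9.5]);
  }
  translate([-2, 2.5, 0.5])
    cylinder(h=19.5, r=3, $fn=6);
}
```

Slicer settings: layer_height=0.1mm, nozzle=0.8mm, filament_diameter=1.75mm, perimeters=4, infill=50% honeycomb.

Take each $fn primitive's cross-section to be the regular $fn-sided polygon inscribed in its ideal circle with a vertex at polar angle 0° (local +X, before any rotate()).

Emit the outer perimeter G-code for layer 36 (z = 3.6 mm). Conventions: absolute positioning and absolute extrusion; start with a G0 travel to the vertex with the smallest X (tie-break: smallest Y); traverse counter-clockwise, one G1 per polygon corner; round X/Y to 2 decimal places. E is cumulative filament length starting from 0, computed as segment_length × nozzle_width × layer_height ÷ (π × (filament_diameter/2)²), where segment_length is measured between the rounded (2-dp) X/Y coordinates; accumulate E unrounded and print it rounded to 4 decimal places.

At z = 3.6 mm: the cylinder: section is a regular 6-gon, circumradius r=5.5; the cube at (1, 15.5) does not reach this height (z outside [7.5, 14.5]); the cube at (-2.5, 7.5) is absent (z outside [11.5, 21]); Merging all regions: only the r=5.5 cylinder is present, so the union is just that shape — 1 connected region; the r=3 cylinder at (-2, 2.5) contributes a regular 6-gon of circumradius 3; Merging all regions: the regions partially overlap (shared area 19.79 mm²), so overlapping operands fuse into one piece — 1 connected region. The outline is a single polygon with 10 vertices. Extrusion per mm of travel: 0.8 × 0.1 / (π × 0.875²) = 0.033260. Accumulating E over each segment gives final E = 1.1418.

G0 X-5.50 Y0.00 Z3.60
G1 X-2.75 Y-4.76 E0.1828
G1 X2.75 Y-4.76 E0.3658
G1 X5.50 Y0.00 E0.5486
G1 X2.75 Y4.76 E0.7315
G1 X-0.31 Y4.76 E0.8332
G1 X-0.50 Y5.10 E0.8462
G1 X-3.50 Y5.10 E0.9460
G1 X-5.00 Y2.50 E1.0458
G1 X-4.53 Y1.68 E1.0772
G1 X-5.50 Y0.00 E1.1418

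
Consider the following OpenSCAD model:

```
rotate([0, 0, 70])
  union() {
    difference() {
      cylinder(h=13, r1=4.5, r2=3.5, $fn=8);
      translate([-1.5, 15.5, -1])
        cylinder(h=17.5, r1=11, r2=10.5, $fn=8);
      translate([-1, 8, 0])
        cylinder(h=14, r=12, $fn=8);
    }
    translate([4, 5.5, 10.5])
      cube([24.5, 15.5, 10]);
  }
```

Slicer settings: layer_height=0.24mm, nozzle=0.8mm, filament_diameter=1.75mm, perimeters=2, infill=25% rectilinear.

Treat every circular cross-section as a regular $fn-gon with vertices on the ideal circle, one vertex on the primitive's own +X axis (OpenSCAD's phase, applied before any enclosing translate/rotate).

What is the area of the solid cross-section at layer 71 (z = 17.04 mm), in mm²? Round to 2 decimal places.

At z = 17.04 mm: the cone does not reach this height (z outside [0, 13]); the cone at (-1.5, 15.5) is not intersected at this z (z outside [-1, 16.5]); the cylinder at (-1, 8) does not reach this height (z outside [0, 14]); After the difference (first − rest): the first operand is absent here, so nothing remains; the 24.5×15.5 cube at (4, 5.5) contributes its full rectangle (area 379.75 mm²); Merging all regions: only the 24.5×15.5 cube at (4, 5.5) is present, so the union is just that shape — area = 379.75 mm²; (rotated 70° about Z; rotation is an isometry so areas/perimeters/island counts are preserved). Overall, the cross-section is a single solid region. Net area = 379.75 mm².

379.75 mm²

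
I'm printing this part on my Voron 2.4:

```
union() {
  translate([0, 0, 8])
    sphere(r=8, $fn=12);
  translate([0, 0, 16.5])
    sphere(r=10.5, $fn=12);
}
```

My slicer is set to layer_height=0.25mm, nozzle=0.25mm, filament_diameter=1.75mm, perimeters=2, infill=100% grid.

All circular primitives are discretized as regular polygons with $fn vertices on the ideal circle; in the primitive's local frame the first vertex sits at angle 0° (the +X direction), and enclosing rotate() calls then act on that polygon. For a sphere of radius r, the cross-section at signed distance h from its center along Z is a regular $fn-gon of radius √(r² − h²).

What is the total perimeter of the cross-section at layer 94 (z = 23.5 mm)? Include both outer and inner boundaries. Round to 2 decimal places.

48.61 mm

At z = 23.5 mm: the sphere is absent (|z−center|=15.500 > r=8); the r=10.5 sphere slices to a regular 12-gon of circumradius 7.826 (√(r²−h²) with h=7 from center) (perimeter = 2·12·7.826·sin(180°/12) = 48.61 mm); Combining (union): only the r=10.5 sphere is present, so the union is just that shape — boundary = 48.61 mm. Overall, the cross-section is a single solid region. Total boundary length (outer) = 48.61 mm.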